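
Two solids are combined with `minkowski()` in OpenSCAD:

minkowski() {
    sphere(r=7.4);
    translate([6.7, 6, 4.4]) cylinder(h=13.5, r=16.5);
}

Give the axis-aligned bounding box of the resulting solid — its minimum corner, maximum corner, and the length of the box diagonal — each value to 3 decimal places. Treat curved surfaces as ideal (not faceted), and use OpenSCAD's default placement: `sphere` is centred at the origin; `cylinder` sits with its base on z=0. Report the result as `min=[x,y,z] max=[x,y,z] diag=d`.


A = translate([6.7, 6, 4.4]) cylinder(h=13.5, r=16.5) → bbox [-9.8,-10.5,4.4] .. [23.2,22.5,17.9]
B = sphere(r=7.4) → bbox [-7.4,-7.4,-7.4] .. [7.4,7.4,7.4]
lo = A.lo+B.lo = [-9.8-7.4, -10.5-7.4, 4.4-7.4] = [-17.200,-17.900,-3.000]
hi = A.hi+B.hi = [23.2+7.4, 22.5+7.4, 17.9+7.4] = [30.600,29.900,25.300]
diag = √(47.8²+47.8²+28.3²) = √5370.57 = 73.284

min=[-17.200,-17.900,-3.000] max=[30.600,29.900,25.300] diag=73.284


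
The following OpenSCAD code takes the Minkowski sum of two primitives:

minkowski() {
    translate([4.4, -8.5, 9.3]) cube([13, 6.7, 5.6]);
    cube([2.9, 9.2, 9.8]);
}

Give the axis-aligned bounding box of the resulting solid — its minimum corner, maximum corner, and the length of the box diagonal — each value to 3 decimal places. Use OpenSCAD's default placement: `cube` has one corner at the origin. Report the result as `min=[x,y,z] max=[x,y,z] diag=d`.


A = translate([4.4, -8.5, 9.3]) cube([13, 6.7, 5.6]) → bbox [4.4,-8.5,9.3] .. [17.4,-1.8,14.9]
B = cube([2.9, 9.2, 9.8]) → bbox [0,0,0] .. [2.9,9.2,9.8]
lo = A.lo+B.lo = [4.4+0, -8.5+0, 9.3+0] = [4.400,-8.500,9.300]
hi = A.hi+B.hi = [17.4+2.9, -1.8+9.2, 14.9+9.8] = [20.300,7.400,24.700]
diag = √(15.9²+15.9²+15.4²) = √742.78 = 27.254

min=[4.400,-8.500,9.300] max=[20.300,7.400,24.700] diag=27.254


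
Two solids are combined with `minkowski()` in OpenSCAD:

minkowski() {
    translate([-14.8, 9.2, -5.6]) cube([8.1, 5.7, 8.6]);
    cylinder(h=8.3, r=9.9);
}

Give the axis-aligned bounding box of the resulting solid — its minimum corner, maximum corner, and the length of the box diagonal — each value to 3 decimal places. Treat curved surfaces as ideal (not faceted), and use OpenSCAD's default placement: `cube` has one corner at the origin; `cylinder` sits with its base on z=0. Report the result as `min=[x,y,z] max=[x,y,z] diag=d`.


min=[-24.700,-0.700,-5.600] max=[3.200,24.800,11.300] diag=41.404

A = translate([-14.8, 9.2, -5.6]) cube([8.1, 5.7, 8.6]) → bbox [-14.8,9.2,-5.6] .. [-6.7,14.9,3]
B = cylinder(h=8.3, r=9.9) → bbox [-9.9,-9.9,0] .. [9.9,9.9,8.3]
lo = A.lo+B.lo = [-14.8-9.9, 9.2-9.9, -5.6+0] = [-24.700,-0.700,-5.600]
hi = A.hi+B.hi = [-6.7+9.9, 14.9+9.9, 3+8.3] = [3.200,24.800,11.300]
diag = √(27.9²+25.5²+16.9²) = √1714.27 = 41.404


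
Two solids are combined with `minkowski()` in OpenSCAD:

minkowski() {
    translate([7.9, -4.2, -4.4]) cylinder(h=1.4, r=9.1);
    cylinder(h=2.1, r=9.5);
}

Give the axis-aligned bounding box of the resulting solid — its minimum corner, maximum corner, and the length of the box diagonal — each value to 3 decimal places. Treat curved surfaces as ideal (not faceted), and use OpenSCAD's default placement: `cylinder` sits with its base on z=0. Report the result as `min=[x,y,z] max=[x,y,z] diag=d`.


A = translate([7.9, -4.2, -4.4]) cylinder(h=1.4, r=9.1) → bbox [-1.2,-13.3,-4.4] .. [17,4.9,-3]
B = cylinder(h=2.1, r=9.5) → bbox [-9.5,-9.5,0] .. [9.5,9.5,2.1]
lo = A.lo+B.lo = [-1.2-9.5, -13.3-9.5, -4.4+0] = [-10.700,-22.800,-4.400]
hi = A.hi+B.hi = [17+9.5, 4.9+9.5, -3+2.1] = [26.500,14.400,-0.900]
diag = √(37.2²+37.2²+3.5²) = √2779.93 = 52.725

min=[-10.700,-22.800,-4.400] max=[26.500,14.400,-0.900] diag=52.725


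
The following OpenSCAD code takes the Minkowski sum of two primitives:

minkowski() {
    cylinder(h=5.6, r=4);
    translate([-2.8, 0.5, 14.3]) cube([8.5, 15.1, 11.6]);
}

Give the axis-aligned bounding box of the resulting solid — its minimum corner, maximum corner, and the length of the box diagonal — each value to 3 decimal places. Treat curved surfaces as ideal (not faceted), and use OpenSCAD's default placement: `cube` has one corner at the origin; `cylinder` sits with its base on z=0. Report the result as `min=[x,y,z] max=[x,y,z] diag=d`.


A = translate([-2.8, 0.5, 14.3]) cube([8.5, 15.1, 11.6]) → bbox [-2.8,0.5,14.3] .. [5.7,15.6,25.9]
B = cylinder(h=5.6, r=4) → bbox [-4,-4,0] .. [4,4,5.6]
lo = A.lo+B.lo = [-2.8-4, 0.5-4, 14.3+0] = [-6.800,-3.500,14.300]
hi = A.hi+B.hi = [5.7+4, 15.6+4, 25.9+5.6] = [9.700,19.600,31.500]
diag = √(16.5²+23.1²+17.2²) = √1101.7 = 33.192

min=[-6.800,-3.500,14.300] max=[9.700,19.600,31.500] diag=33.192


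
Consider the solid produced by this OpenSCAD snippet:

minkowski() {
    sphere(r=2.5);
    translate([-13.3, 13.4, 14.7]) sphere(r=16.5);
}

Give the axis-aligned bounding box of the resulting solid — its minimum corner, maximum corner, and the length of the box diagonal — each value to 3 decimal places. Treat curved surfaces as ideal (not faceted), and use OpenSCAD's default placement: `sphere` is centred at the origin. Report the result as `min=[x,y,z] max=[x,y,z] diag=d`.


A = translate([-13.3, 13.4, 14.7]) sphere(r=16.5) → bbox [-29.8,-3.1,-1.8] .. [3.2,29.9,31.2]
B = sphere(r=2.5) → bbox [-2.5,-2.5,-2.5] .. [2.5,2.5,2.5]
lo = A.lo+B.lo = [-29.8-2.5, -3.1-2.5, -1.8-2.5] = [-32.300,-5.600,-4.300]
hi = A.hi+B.hi = [3.2+2.5, 29.9+2.5, 31.2+2.5] = [5.700,32.400,33.700]
diag = √(38²+38²+38²) = √4332 = 65.818

min=[-32.300,-5.600,-4.300] max=[5.700,32.400,33.700] diag=65.818


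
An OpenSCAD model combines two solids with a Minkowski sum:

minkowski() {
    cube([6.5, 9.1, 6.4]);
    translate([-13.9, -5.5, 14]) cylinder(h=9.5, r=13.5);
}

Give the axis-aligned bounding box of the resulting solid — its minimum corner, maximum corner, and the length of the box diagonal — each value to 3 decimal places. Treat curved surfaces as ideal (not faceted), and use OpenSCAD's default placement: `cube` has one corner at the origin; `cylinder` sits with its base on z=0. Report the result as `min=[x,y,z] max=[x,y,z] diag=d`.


min=[-27.400,-19.000,14.000] max=[6.100,17.100,29.900] diag=51.752

A = translate([-13.9, -5.5, 14]) cylinder(h=9.5, r=13.5) → bbox [-27.4,-19,14] .. [-0.4,8,23.5]
B = cube([6.5, 9.1, 6.4]) → bbox [0,0,0] .. [6.5,9.1,6.4]
lo = A.lo+B.lo = [-27.4+0, -19+0, 14+0] = [-27.400,-19.000,14.000]
hi = A.hi+B.hi = [-0.4+6.5, 8+9.1, 23.5+6.4] = [6.100,17.100,29.900]
diag = √(33.5²+36.1²+15.9²) = √2678.27 = 51.752


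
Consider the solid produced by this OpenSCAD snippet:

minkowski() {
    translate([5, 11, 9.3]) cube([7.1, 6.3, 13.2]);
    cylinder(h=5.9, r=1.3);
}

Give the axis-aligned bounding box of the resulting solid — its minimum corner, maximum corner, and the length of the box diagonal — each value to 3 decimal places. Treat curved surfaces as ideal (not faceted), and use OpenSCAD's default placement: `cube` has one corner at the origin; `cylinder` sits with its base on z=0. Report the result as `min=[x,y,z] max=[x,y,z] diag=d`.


A = translate([5, 11, 9.3]) cube([7.1, 6.3, 13.2]) → bbox [5,11,9.3] .. [12.1,17.3,22.5]
B = cylinder(h=5.9, r=1.3) → bbox [-1.3,-1.3,0] .. [1.3,1.3,5.9]
lo = A.lo+B.lo = [5-1.3, 11-1.3, 9.3+0] = [3.700,9.700,9.300]
hi = A.hi+B.hi = [12.1+1.3, 17.3+1.3, 22.5+5.9] = [13.400,18.600,28.400]
diag = √(9.7²+8.9²+19.1²) = √538.11 = 23.197

min=[3.700,9.700,9.300] max=[13.400,18.600,28.400] diag=23.197


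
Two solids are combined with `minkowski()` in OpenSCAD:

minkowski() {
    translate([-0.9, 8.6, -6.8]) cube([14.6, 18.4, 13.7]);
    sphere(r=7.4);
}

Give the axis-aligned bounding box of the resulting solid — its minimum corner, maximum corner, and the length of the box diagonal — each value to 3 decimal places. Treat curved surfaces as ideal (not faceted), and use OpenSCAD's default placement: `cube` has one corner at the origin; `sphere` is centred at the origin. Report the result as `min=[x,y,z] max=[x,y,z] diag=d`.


A = translate([-0.9, 8.6, -6.8]) cube([14.6, 18.4, 13.7]) → bbox [-0.9,8.6,-6.8] .. [13.7,27,6.9]
B = sphere(r=7.4) → bbox [-7.4,-7.4,-7.4] .. [7.4,7.4,7.4]
lo = A.lo+B.lo = [-0.9-7.4, 8.6-7.4, -6.8-7.4] = [-8.300,1.200,-14.200]
hi = A.hi+B.hi = [13.7+7.4, 27+7.4, 6.9+7.4] = [21.100,34.400,14.300]
diag = √(29.4²+33.2²+28.5²) = √2778.85 = 52.715

min=[-8.300,1.200,-14.200] max=[21.100,34.400,14.300] diag=52.715


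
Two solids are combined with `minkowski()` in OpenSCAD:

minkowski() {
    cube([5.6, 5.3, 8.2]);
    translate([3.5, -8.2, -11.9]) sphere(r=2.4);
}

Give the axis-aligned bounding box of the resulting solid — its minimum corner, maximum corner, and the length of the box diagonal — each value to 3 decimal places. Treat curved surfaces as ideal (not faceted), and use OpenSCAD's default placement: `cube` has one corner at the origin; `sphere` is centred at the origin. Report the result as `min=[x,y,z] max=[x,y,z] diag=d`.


A = translate([3.5, -8.2, -11.9]) sphere(r=2.4) → bbox [1.1,-10.6,-14.3] .. [5.9,-5.8,-9.5]
B = cube([5.6, 5.3, 8.2]) → bbox [0,0,0] .. [5.6,5.3,8.2]
lo = A.lo+B.lo = [1.1+0, -10.6+0, -14.3+0] = [1.100,-10.600,-14.300]
hi = A.hi+B.hi = [5.9+5.6, -5.8+5.3, -9.5+8.2] = [11.500,-0.500,-1.300]
diag = √(10.4²+10.1²+13²) = √379.17 = 19.472

min=[1.100,-10.600,-14.300] max=[11.500,-0.500,-1.300] diag=19.472


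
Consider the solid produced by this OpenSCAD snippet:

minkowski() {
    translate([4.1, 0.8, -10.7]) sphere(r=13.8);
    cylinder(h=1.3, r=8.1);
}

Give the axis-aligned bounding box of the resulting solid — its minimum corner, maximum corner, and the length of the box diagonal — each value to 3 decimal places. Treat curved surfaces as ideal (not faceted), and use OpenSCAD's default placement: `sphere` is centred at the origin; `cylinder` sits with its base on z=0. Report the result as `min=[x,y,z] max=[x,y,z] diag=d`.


min=[-17.800,-21.100,-24.500] max=[26.000,22.700,4.400] diag=68.353

A = translate([4.1, 0.8, -10.7]) sphere(r=13.8) → bbox [-9.7,-13,-24.5] .. [17.9,14.6,3.1]
B = cylinder(h=1.3, r=8.1) → bbox [-8.1,-8.1,0] .. [8.1,8.1,1.3]
lo = A.lo+B.lo = [-9.7-8.1, -13-8.1, -24.5+0] = [-17.800,-21.100,-24.500]
hi = A.hi+B.hi = [17.9+8.1, 14.6+8.1, 3.1+1.3] = [26.000,22.700,4.400]
diag = √(43.8²+43.8²+28.9²) = √4672.09 = 68.353


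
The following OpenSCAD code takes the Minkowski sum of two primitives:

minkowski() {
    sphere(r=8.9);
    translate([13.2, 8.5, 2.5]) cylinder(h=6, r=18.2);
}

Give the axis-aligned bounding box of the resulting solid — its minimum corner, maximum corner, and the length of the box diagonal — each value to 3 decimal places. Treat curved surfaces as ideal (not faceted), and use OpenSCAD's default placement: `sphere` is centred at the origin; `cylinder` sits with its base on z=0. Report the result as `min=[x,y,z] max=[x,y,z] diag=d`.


min=[-13.900,-18.600,-6.400] max=[40.300,35.600,17.400] diag=80.260

A = translate([13.2, 8.5, 2.5]) cylinder(h=6, r=18.2) → bbox [-5,-9.7,2.5] .. [31.4,26.7,8.5]
B = sphere(r=8.9) → bbox [-8.9,-8.9,-8.9] .. [8.9,8.9,8.9]
lo = A.lo+B.lo = [-5-8.9, -9.7-8.9, 2.5-8.9] = [-13.900,-18.600,-6.400]
hi = A.hi+B.hi = [31.4+8.9, 26.7+8.9, 8.5+8.9] = [40.300,35.600,17.400]
diag = √(54.2²+54.2²+23.8²) = √6441.72 = 80.260


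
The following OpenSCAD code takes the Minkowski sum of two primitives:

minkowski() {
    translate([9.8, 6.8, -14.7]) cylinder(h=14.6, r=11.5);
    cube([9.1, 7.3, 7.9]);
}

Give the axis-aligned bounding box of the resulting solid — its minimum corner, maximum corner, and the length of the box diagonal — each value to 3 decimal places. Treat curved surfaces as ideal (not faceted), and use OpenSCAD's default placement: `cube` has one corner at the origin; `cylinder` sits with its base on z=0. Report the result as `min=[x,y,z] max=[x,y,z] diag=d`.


min=[-1.700,-4.700,-14.700] max=[30.400,25.600,7.800] diag=49.545

A = translate([9.8, 6.8, -14.7]) cylinder(h=14.6, r=11.5) → bbox [-1.7,-4.7,-14.7] .. [21.3,18.3,-0.1]
B = cube([9.1, 7.3, 7.9]) → bbox [0,0,0] .. [9.1,7.3,7.9]
lo = A.lo+B.lo = [-1.7+0, -4.7+0, -14.7+0] = [-1.700,-4.700,-14.700]
hi = A.hi+B.hi = [21.3+9.1, 18.3+7.3, -0.1+7.9] = [30.400,25.600,7.800]
diag = √(32.1²+30.3²+22.5²) = √2454.75 = 49.545


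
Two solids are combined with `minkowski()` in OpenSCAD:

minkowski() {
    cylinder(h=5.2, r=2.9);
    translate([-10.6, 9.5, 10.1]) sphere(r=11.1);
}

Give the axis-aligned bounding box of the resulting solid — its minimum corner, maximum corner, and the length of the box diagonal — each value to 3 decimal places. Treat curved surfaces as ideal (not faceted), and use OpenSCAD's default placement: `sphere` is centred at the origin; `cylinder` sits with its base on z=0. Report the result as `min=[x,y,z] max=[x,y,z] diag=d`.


min=[-24.600,-4.500,-1.000] max=[3.400,23.500,26.400] diag=48.154

A = translate([-10.6, 9.5, 10.1]) sphere(r=11.1) → bbox [-21.7,-1.6,-1] .. [0.5,20.6,21.2]
B = cylinder(h=5.2, r=2.9) → bbox [-2.9,-2.9,0] .. [2.9,2.9,5.2]
lo = A.lo+B.lo = [-21.7-2.9, -1.6-2.9, -1+0] = [-24.600,-4.500,-1.000]
hi = A.hi+B.hi = [0.5+2.9, 20.6+2.9, 21.2+5.2] = [3.400,23.500,26.400]
diag = √(28²+28²+27.4²) = √2318.76 = 48.154


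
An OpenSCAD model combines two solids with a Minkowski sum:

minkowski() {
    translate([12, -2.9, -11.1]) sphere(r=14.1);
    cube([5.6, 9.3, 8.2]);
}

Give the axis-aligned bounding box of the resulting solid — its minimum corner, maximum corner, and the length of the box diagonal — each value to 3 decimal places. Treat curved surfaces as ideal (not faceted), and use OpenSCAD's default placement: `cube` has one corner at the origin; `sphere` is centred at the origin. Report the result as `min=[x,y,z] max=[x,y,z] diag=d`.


A = translate([12, -2.9, -11.1]) sphere(r=14.1) → bbox [-2.1,-17,-25.2] .. [26.1,11.2,3]
B = cube([5.6, 9.3, 8.2]) → bbox [0,0,0] .. [5.6,9.3,8.2]
lo = A.lo+B.lo = [-2.1+0, -17+0, -25.2+0] = [-2.100,-17.000,-25.200]
hi = A.hi+B.hi = [26.1+5.6, 11.2+9.3, 3+8.2] = [31.700,20.500,11.200]
diag = √(33.8²+37.5²+36.4²) = √3873.65 = 62.239

min=[-2.100,-17.000,-25.200] max=[31.700,20.500,11.200] diag=62.239


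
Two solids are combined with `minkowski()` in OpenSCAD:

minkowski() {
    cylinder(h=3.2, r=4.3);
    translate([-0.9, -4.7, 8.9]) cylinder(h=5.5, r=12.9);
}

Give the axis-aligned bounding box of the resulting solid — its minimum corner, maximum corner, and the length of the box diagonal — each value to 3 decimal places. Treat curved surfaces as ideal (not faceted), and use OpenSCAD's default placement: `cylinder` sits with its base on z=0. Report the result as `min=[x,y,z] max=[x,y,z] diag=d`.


min=[-18.100,-21.900,8.900] max=[16.300,12.500,17.600] diag=49.421

A = translate([-0.9, -4.7, 8.9]) cylinder(h=5.5, r=12.9) → bbox [-13.8,-17.6,8.9] .. [12,8.2,14.4]
B = cylinder(h=3.2, r=4.3) → bbox [-4.3,-4.3,0] .. [4.3,4.3,3.2]
lo = A.lo+B.lo = [-13.8-4.3, -17.6-4.3, 8.9+0] = [-18.100,-21.900,8.900]
hi = A.hi+B.hi = [12+4.3, 8.2+4.3, 14.4+3.2] = [16.300,12.500,17.600]
diag = √(34.4²+34.4²+8.7²) = √2442.41 = 49.421


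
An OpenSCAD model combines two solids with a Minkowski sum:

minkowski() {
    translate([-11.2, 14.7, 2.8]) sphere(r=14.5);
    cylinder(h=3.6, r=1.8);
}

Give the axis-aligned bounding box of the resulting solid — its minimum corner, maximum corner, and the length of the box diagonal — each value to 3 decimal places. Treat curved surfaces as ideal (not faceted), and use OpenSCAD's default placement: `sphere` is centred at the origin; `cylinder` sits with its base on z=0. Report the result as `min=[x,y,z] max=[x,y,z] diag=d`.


A = translate([-11.2, 14.7, 2.8]) sphere(r=14.5) → bbox [-25.7,0.2,-11.7] .. [3.3,29.2,17.3]
B = cylinder(h=3.6, r=1.8) → bbox [-1.8,-1.8,0] .. [1.8,1.8,3.6]
lo = A.lo+B.lo = [-25.7-1.8, 0.2-1.8, -11.7+0] = [-27.500,-1.600,-11.700]
hi = A.hi+B.hi = [3.3+1.8, 29.2+1.8, 17.3+3.6] = [5.100,31.000,20.900]
diag = √(32.6²+32.6²+32.6²) = √3188.28 = 56.465

min=[-27.500,-1.600,-11.700] max=[5.100,31.000,20.900] diag=56.465


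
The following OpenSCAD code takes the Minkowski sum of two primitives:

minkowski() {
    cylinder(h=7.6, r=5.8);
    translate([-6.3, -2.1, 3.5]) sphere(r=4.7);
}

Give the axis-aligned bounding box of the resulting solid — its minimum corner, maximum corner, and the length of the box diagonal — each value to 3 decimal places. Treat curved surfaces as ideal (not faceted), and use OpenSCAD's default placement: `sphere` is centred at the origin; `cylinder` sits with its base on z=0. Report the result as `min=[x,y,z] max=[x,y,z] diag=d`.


min=[-16.800,-12.600,-1.200] max=[4.200,8.400,15.800] diag=34.220

A = translate([-6.3, -2.1, 3.5]) sphere(r=4.7) → bbox [-11,-6.8,-1.2] .. [-1.6,2.6,8.2]
B = cylinder(h=7.6, r=5.8) → bbox [-5.8,-5.8,0] .. [5.8,5.8,7.6]
lo = A.lo+B.lo = [-11-5.8, -6.8-5.8, -1.2+0] = [-16.800,-12.600,-1.200]
hi = A.hi+B.hi = [-1.6+5.8, 2.6+5.8, 8.2+7.6] = [4.200,8.400,15.800]
diag = √(21²+21²+17²) = √1171 = 34.220


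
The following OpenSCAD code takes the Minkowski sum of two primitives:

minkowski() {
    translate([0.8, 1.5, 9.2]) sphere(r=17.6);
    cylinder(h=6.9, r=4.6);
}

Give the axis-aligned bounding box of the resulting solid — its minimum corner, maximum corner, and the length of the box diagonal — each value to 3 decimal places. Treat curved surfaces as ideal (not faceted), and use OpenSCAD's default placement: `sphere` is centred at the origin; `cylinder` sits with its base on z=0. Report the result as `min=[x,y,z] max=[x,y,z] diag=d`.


min=[-21.400,-20.700,-8.400] max=[23.000,23.700,33.700] diag=75.598

A = translate([0.8, 1.5, 9.2]) sphere(r=17.6) → bbox [-16.8,-16.1,-8.4] .. [18.4,19.1,26.8]
B = cylinder(h=6.9, r=4.6) → bbox [-4.6,-4.6,0] .. [4.6,4.6,6.9]
lo = A.lo+B.lo = [-16.8-4.6, -16.1-4.6, -8.4+0] = [-21.400,-20.700,-8.400]
hi = A.hi+B.hi = [18.4+4.6, 19.1+4.6, 26.8+6.9] = [23.000,23.700,33.700]
diag = √(44.4²+44.4²+42.1²) = √5715.13 = 75.598


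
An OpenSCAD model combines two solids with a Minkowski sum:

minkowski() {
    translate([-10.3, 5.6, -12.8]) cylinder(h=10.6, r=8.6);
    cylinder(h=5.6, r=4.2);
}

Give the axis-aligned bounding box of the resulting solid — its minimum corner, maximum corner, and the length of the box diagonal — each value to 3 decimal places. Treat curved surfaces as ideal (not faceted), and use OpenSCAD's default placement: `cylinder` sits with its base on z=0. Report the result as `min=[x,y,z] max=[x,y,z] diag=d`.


min=[-23.100,-7.200,-12.800] max=[2.500,18.400,3.400] diag=39.663

A = translate([-10.3, 5.6, -12.8]) cylinder(h=10.6, r=8.6) → bbox [-18.9,-3,-12.8] .. [-1.7,14.2,-2.2]
B = cylinder(h=5.6, r=4.2) → bbox [-4.2,-4.2,0] .. [4.2,4.2,5.6]
lo = A.lo+B.lo = [-18.9-4.2, -3-4.2, -12.8+0] = [-23.100,-7.200,-12.800]
hi = A.hi+B.hi = [-1.7+4.2, 14.2+4.2, -2.2+5.6] = [2.500,18.400,3.400]
diag = √(25.6²+25.6²+16.2²) = √1573.16 = 39.663


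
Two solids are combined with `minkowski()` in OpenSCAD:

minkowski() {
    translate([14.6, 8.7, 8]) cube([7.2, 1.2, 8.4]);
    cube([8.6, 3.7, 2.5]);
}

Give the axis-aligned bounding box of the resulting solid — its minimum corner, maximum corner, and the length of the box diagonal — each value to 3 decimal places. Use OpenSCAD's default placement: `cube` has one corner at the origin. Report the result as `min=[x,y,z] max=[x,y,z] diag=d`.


A = translate([14.6, 8.7, 8]) cube([7.2, 1.2, 8.4]) → bbox [14.6,8.7,8] .. [21.8,9.9,16.4]
B = cube([8.6, 3.7, 2.5]) → bbox [0,0,0] .. [8.6,3.7,2.5]
lo = A.lo+B.lo = [14.6+0, 8.7+0, 8+0] = [14.600,8.700,8.000]
hi = A.hi+B.hi = [21.8+8.6, 9.9+3.7, 16.4+2.5] = [30.400,13.600,18.900]
diag = √(15.8²+4.9²+10.9²) = √392.46 = 19.811

min=[14.600,8.700,8.000] max=[30.400,13.600,18.900] diag=19.811


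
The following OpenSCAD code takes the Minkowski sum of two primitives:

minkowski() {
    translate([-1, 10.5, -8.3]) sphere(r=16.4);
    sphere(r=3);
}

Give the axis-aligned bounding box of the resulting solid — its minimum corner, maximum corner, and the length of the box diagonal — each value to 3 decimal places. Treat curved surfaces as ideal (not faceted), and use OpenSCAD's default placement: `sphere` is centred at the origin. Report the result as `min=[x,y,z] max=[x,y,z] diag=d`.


A = translate([-1, 10.5, -8.3]) sphere(r=16.4) → bbox [-17.4,-5.9,-24.7] .. [15.4,26.9,8.1]
B = sphere(r=3) → bbox [-3,-3,-3] .. [3,3,3]
lo = A.lo+B.lo = [-17.4-3, -5.9-3, -24.7-3] = [-20.400,-8.900,-27.700]
hi = A.hi+B.hi = [15.4+3, 26.9+3, 8.1+3] = [18.400,29.900,11.100]
diag = √(38.8²+38.8²+38.8²) = √4516.32 = 67.204

min=[-20.400,-8.900,-27.700] max=[18.400,29.900,11.100] diag=67.204


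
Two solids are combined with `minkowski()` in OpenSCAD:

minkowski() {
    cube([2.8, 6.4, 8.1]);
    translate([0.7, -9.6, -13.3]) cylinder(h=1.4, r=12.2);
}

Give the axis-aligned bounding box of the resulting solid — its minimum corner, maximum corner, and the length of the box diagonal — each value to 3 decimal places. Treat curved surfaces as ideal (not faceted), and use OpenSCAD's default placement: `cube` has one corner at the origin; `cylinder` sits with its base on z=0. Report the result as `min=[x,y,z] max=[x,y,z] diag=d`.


min=[-11.500,-21.800,-13.300] max=[15.700,9.000,-3.800] diag=42.175

A = translate([0.7, -9.6, -13.3]) cylinder(h=1.4, r=12.2) → bbox [-11.5,-21.8,-13.3] .. [12.9,2.6,-11.9]
B = cube([2.8, 6.4, 8.1]) → bbox [0,0,0] .. [2.8,6.4,8.1]
lo = A.lo+B.lo = [-11.5+0, -21.8+0, -13.3+0] = [-11.500,-21.800,-13.300]
hi = A.hi+B.hi = [12.9+2.8, 2.6+6.4, -11.9+8.1] = [15.700,9.000,-3.800]
diag = √(27.2²+30.8²+9.5²) = √1778.73 = 42.175


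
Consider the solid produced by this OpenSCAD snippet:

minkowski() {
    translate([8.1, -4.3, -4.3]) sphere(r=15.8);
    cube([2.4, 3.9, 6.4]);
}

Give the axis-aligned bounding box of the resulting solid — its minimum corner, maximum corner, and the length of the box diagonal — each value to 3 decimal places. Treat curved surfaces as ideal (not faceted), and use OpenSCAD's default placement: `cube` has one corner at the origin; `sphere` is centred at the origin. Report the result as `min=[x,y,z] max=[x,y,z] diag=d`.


min=[-7.700,-20.100,-20.100] max=[26.300,15.400,17.900] diag=62.131

A = translate([8.1, -4.3, -4.3]) sphere(r=15.8) → bbox [-7.7,-20.1,-20.1] .. [23.9,11.5,11.5]
B = cube([2.4, 3.9, 6.4]) → bbox [0,0,0] .. [2.4,3.9,6.4]
lo = A.lo+B.lo = [-7.7+0, -20.1+0, -20.1+0] = [-7.700,-20.100,-20.100]
hi = A.hi+B.hi = [23.9+2.4, 11.5+3.9, 11.5+6.4] = [26.300,15.400,17.900]
diag = √(34²+35.5²+38²) = √3860.25 = 62.131


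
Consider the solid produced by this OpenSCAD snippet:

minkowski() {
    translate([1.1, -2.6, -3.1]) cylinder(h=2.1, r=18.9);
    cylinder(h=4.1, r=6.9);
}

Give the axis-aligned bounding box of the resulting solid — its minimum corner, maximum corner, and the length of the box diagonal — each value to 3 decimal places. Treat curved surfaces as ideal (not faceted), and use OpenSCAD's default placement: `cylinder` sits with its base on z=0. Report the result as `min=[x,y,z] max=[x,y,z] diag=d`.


A = translate([1.1, -2.6, -3.1]) cylinder(h=2.1, r=18.9) → bbox [-17.8,-21.5,-3.1] .. [20,16.3,-1]
B = cylinder(h=4.1, r=6.9) → bbox [-6.9,-6.9,0] .. [6.9,6.9,4.1]
lo = A.lo+B.lo = [-17.8-6.9, -21.5-6.9, -3.1+0] = [-24.700,-28.400,-3.100]
hi = A.hi+B.hi = [20+6.9, 16.3+6.9, -1+4.1] = [26.900,23.200,3.100]
diag = √(51.6²+51.6²+6.2²) = √5363.56 = 73.236

min=[-24.700,-28.400,-3.100] max=[26.900,23.200,3.100] diag=73.236


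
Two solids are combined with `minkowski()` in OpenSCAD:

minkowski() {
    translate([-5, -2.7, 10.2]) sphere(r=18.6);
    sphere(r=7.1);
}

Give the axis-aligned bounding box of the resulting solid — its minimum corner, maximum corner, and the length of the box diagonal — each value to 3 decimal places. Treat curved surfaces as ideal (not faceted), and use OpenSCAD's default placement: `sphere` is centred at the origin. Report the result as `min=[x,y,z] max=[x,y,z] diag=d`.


min=[-30.700,-28.400,-15.500] max=[20.700,23.000,35.900] diag=89.027

A = translate([-5, -2.7, 10.2]) sphere(r=18.6) → bbox [-23.6,-21.3,-8.4] .. [13.6,15.9,28.8]
B = sphere(r=7.1) → bbox [-7.1,-7.1,-7.1] .. [7.1,7.1,7.1]
lo = A.lo+B.lo = [-23.6-7.1, -21.3-7.1, -8.4-7.1] = [-30.700,-28.400,-15.500]
hi = A.hi+B.hi = [13.6+7.1, 15.9+7.1, 28.8+7.1] = [20.700,23.000,35.900]
diag = √(51.4²+51.4²+51.4²) = √7925.88 = 89.027


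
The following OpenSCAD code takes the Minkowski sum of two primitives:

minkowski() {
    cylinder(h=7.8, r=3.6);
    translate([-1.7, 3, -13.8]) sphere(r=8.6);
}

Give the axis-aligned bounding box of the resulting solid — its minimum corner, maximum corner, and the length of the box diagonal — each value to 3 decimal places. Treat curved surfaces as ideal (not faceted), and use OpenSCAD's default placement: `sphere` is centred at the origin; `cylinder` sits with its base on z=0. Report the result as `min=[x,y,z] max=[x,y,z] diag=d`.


min=[-13.900,-9.200,-22.400] max=[10.500,15.200,2.600] diag=42.611

A = translate([-1.7, 3, -13.8]) sphere(r=8.6) → bbox [-10.3,-5.6,-22.4] .. [6.9,11.6,-5.2]
B = cylinder(h=7.8, r=3.6) → bbox [-3.6,-3.6,0] .. [3.6,3.6,7.8]
lo = A.lo+B.lo = [-10.3-3.6, -5.6-3.6, -22.4+0] = [-13.900,-9.200,-22.400]
hi = A.hi+B.hi = [6.9+3.6, 11.6+3.6, -5.2+7.8] = [10.500,15.200,2.600]
diag = √(24.4²+24.4²+25²) = √1815.72 = 42.611


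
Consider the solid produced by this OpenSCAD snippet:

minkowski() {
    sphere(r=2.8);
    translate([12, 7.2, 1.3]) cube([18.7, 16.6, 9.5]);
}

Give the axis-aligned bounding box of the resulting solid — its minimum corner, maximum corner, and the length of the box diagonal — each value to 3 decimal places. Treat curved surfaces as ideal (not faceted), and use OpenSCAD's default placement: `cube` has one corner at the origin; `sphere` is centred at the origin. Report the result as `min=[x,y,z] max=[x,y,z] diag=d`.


min=[9.200,4.400,-1.500] max=[33.500,26.600,13.600] diag=36.212

A = translate([12, 7.2, 1.3]) cube([18.7, 16.6, 9.5]) → bbox [12,7.2,1.3] .. [30.7,23.8,10.8]
B = sphere(r=2.8) → bbox [-2.8,-2.8,-2.8] .. [2.8,2.8,2.8]
lo = A.lo+B.lo = [12-2.8, 7.2-2.8, 1.3-2.8] = [9.200,4.400,-1.500]
hi = A.hi+B.hi = [30.7+2.8, 23.8+2.8, 10.8+2.8] = [33.500,26.600,13.600]
diag = √(24.3²+22.2²+15.1²) = √1311.34 = 36.212


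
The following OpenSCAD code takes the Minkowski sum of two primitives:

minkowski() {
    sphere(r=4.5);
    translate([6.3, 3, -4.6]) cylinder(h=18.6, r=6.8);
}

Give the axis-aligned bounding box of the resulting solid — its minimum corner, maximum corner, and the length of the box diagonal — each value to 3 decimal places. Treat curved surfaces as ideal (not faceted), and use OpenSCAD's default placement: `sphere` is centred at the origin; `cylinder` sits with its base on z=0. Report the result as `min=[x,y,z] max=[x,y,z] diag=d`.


min=[-5.000,-8.300,-9.100] max=[17.600,14.300,18.500] diag=42.229

A = translate([6.3, 3, -4.6]) cylinder(h=18.6, r=6.8) → bbox [-0.5,-3.8,-4.6] .. [13.1,9.8,14]
B = sphere(r=4.5) → bbox [-4.5,-4.5,-4.5] .. [4.5,4.5,4.5]
lo = A.lo+B.lo = [-0.5-4.5, -3.8-4.5, -4.6-4.5] = [-5.000,-8.300,-9.100]
hi = A.hi+B.hi = [13.1+4.5, 9.8+4.5, 14+4.5] = [17.600,14.300,18.500]
diag = √(22.6²+22.6²+27.6²) = √1783.28 = 42.229


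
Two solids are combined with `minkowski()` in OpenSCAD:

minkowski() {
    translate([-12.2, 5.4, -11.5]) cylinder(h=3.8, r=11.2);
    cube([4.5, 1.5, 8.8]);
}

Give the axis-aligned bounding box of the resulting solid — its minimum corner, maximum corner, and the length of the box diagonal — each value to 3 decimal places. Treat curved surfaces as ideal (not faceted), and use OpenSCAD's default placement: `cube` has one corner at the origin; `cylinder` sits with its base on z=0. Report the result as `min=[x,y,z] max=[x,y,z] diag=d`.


A = translate([-12.2, 5.4, -11.5]) cylinder(h=3.8, r=11.2) → bbox [-23.4,-5.8,-11.5] .. [-1,16.6,-7.7]
B = cube([4.5, 1.5, 8.8]) → bbox [0,0,0] .. [4.5,1.5,8.8]
lo = A.lo+B.lo = [-23.4+0, -5.8+0, -11.5+0] = [-23.400,-5.800,-11.500]
hi = A.hi+B.hi = [-1+4.5, 16.6+1.5, -7.7+8.8] = [3.500,18.100,1.100]
diag = √(26.9²+23.9²+12.6²) = √1453.58 = 38.126

min=[-23.400,-5.800,-11.500] max=[3.500,18.100,1.100] diag=38.126


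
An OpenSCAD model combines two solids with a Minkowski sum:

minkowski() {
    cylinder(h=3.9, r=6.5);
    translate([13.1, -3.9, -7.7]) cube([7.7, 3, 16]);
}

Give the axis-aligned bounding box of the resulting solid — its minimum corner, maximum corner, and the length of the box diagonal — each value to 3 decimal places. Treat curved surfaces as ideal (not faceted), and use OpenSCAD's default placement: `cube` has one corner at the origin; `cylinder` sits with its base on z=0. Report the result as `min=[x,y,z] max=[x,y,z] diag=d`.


min=[6.600,-10.400,-7.700] max=[27.300,5.600,12.200] diag=32.871

A = translate([13.1, -3.9, -7.7]) cube([7.7, 3, 16]) → bbox [13.1,-3.9,-7.7] .. [20.8,-0.9,8.3]
B = cylinder(h=3.9, r=6.5) → bbox [-6.5,-6.5,0] .. [6.5,6.5,3.9]
lo = A.lo+B.lo = [13.1-6.5, -3.9-6.5, -7.7+0] = [6.600,-10.400,-7.700]
hi = A.hi+B.hi = [20.8+6.5, -0.9+6.5, 8.3+3.9] = [27.300,5.600,12.200]
diag = √(20.7²+16²+19.9²) = √1080.5 = 32.871


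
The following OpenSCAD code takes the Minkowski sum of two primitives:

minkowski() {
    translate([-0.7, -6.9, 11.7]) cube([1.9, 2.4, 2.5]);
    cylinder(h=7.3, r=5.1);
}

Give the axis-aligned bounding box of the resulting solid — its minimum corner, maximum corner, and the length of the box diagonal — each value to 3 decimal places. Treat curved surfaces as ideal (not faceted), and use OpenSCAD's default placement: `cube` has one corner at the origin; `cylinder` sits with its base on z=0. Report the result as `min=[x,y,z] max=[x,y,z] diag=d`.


min=[-5.800,-12.000,11.700] max=[6.300,0.600,21.500] diag=20.030

A = translate([-0.7, -6.9, 11.7]) cube([1.9, 2.4, 2.5]) → bbox [-0.7,-6.9,11.7] .. [1.2,-4.5,14.2]
B = cylinder(h=7.3, r=5.1) → bbox [-5.1,-5.1,0] .. [5.1,5.1,7.3]
lo = A.lo+B.lo = [-0.7-5.1, -6.9-5.1, 11.7+0] = [-5.800,-12.000,11.700]
hi = A.hi+B.hi = [1.2+5.1, -4.5+5.1, 14.2+7.3] = [6.300,0.600,21.500]
diag = √(12.1²+12.6²+9.8²) = √401.21 = 20.030


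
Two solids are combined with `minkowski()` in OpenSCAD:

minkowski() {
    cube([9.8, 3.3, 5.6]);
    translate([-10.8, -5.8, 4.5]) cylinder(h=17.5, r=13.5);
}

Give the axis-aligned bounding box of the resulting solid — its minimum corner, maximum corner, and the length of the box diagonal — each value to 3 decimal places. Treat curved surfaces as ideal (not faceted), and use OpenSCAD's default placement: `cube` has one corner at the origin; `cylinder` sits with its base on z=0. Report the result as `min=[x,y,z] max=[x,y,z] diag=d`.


A = translate([-10.8, -5.8, 4.5]) cylinder(h=17.5, r=13.5) → bbox [-24.3,-19.3,4.5] .. [2.7,7.7,22]
B = cube([9.8, 3.3, 5.6]) → bbox [0,0,0] .. [9.8,3.3,5.6]
lo = A.lo+B.lo = [-24.3+0, -19.3+0, 4.5+0] = [-24.300,-19.300,4.500]
hi = A.hi+B.hi = [2.7+9.8, 7.7+3.3, 22+5.6] = [12.500,11.000,27.600]
diag = √(36.8²+30.3²+23.1²) = √2805.94 = 52.971

min=[-24.300,-19.300,4.500] max=[12.500,11.000,27.600] diag=52.971


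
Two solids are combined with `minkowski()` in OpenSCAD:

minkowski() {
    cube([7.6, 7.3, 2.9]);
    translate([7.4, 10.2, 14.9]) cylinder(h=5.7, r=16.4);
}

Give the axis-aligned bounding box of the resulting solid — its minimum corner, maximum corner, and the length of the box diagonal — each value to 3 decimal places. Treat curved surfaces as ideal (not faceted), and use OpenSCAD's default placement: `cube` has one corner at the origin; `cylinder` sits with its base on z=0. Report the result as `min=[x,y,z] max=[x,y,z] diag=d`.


min=[-9.000,-6.200,14.900] max=[31.400,33.900,23.500] diag=57.568

A = translate([7.4, 10.2, 14.9]) cylinder(h=5.7, r=16.4) → bbox [-9,-6.2,14.9] .. [23.8,26.6,20.6]
B = cube([7.6, 7.3, 2.9]) → bbox [0,0,0] .. [7.6,7.3,2.9]
lo = A.lo+B.lo = [-9+0, -6.2+0, 14.9+0] = [-9.000,-6.200,14.900]
hi = A.hi+B.hi = [23.8+7.6, 26.6+7.3, 20.6+2.9] = [31.400,33.900,23.500]
diag = √(40.4²+40.1²+8.6²) = √3314.13 = 57.568


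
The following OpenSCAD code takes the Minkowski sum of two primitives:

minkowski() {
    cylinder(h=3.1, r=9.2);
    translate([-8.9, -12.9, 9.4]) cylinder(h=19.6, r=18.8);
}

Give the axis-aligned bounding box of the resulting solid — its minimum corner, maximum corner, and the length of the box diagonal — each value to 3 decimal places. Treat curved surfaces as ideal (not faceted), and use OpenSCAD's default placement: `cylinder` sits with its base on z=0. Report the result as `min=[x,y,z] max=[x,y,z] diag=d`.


min=[-36.900,-40.900,9.400] max=[19.100,15.100,32.100] diag=82.385

A = translate([-8.9, -12.9, 9.4]) cylinder(h=19.6, r=18.8) → bbox [-27.7,-31.7,9.4] .. [9.9,5.9,29]
B = cylinder(h=3.1, r=9.2) → bbox [-9.2,-9.2,0] .. [9.2,9.2,3.1]
lo = A.lo+B.lo = [-27.7-9.2, -31.7-9.2, 9.4+0] = [-36.900,-40.900,9.400]
hi = A.hi+B.hi = [9.9+9.2, 5.9+9.2, 29+3.1] = [19.100,15.100,32.100]
diag = √(56²+56²+22.7²) = √6787.29 = 82.385


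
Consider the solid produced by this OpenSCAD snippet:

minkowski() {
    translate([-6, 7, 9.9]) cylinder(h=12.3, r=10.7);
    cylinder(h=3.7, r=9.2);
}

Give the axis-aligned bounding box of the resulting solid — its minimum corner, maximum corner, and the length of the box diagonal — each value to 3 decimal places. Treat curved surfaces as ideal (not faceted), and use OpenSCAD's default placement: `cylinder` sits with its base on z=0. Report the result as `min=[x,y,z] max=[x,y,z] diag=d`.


min=[-25.900,-12.900,9.900] max=[13.900,26.900,25.900] diag=58.516

A = translate([-6, 7, 9.9]) cylinder(h=12.3, r=10.7) → bbox [-16.7,-3.7,9.9] .. [4.7,17.7,22.2]
B = cylinder(h=3.7, r=9.2) → bbox [-9.2,-9.2,0] .. [9.2,9.2,3.7]
lo = A.lo+B.lo = [-16.7-9.2, -3.7-9.2, 9.9+0] = [-25.900,-12.900,9.900]
hi = A.hi+B.hi = [4.7+9.2, 17.7+9.2, 22.2+3.7] = [13.900,26.900,25.900]
diag = √(39.8²+39.8²+16²) = √3424.08 = 58.516


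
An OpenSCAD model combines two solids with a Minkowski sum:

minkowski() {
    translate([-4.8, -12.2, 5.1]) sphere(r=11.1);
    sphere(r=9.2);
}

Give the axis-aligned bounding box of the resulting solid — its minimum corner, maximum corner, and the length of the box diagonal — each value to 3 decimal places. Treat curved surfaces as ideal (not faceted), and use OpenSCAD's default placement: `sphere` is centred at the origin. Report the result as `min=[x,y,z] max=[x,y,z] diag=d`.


A = translate([-4.8, -12.2, 5.1]) sphere(r=11.1) → bbox [-15.9,-23.3,-6] .. [6.3,-1.1,16.2]
B = sphere(r=9.2) → bbox [-9.2,-9.2,-9.2] .. [9.2,9.2,9.2]
lo = A.lo+B.lo = [-15.9-9.2, -23.3-9.2, -6-9.2] = [-25.100,-32.500,-15.200]
hi = A.hi+B.hi = [6.3+9.2, -1.1+9.2, 16.2+9.2] = [15.500,8.100,25.400]
diag = √(40.6²+40.6²+40.6²) = √4945.08 = 70.321

min=[-25.100,-32.500,-15.200] max=[15.500,8.100,25.400] diag=70.321


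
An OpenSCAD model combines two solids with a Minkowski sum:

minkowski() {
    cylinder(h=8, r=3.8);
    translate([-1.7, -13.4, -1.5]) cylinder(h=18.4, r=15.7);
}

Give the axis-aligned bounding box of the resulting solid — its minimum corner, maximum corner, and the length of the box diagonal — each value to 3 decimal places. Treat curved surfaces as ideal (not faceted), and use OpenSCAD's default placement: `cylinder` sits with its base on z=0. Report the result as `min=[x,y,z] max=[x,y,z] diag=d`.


min=[-21.200,-32.900,-1.500] max=[17.800,6.100,24.900] diag=61.147

A = translate([-1.7, -13.4, -1.5]) cylinder(h=18.4, r=15.7) → bbox [-17.4,-29.1,-1.5] .. [14,2.3,16.9]
B = cylinder(h=8, r=3.8) → bbox [-3.8,-3.8,0] .. [3.8,3.8,8]
lo = A.lo+B.lo = [-17.4-3.8, -29.1-3.8, -1.5+0] = [-21.200,-32.900,-1.500]
hi = A.hi+B.hi = [14+3.8, 2.3+3.8, 16.9+8] = [17.800,6.100,24.900]
diag = √(39²+39²+26.4²) = √3738.96 = 61.147


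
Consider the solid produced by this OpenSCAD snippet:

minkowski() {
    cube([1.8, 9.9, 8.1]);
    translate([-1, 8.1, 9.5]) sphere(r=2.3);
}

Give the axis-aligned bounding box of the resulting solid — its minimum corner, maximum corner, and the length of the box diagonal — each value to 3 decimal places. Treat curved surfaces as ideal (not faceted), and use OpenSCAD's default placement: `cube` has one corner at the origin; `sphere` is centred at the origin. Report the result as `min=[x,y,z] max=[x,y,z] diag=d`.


min=[-3.300,5.800,7.200] max=[3.100,20.300,19.900] diag=20.310

A = translate([-1, 8.1, 9.5]) sphere(r=2.3) → bbox [-3.3,5.8,7.2] .. [1.3,10.4,11.8]
B = cube([1.8, 9.9, 8.1]) → bbox [0,0,0] .. [1.8,9.9,8.1]
lo = A.lo+B.lo = [-3.3+0, 5.8+0, 7.2+0] = [-3.300,5.800,7.200]
hi = A.hi+B.hi = [1.3+1.8, 10.4+9.9, 11.8+8.1] = [3.100,20.300,19.900]
diag = √(6.4²+14.5²+12.7²) = √412.5 = 20.310


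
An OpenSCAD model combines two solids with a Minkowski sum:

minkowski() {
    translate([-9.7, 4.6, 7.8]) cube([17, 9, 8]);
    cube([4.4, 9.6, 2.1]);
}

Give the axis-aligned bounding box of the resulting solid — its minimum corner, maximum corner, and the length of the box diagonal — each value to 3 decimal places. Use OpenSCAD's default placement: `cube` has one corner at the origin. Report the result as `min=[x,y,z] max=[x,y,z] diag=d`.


A = translate([-9.7, 4.6, 7.8]) cube([17, 9, 8]) → bbox [-9.7,4.6,7.8] .. [7.3,13.6,15.8]
B = cube([4.4, 9.6, 2.1]) → bbox [0,0,0] .. [4.4,9.6,2.1]
lo = A.lo+B.lo = [-9.7+0, 4.6+0, 7.8+0] = [-9.700,4.600,7.800]
hi = A.hi+B.hi = [7.3+4.4, 13.6+9.6, 15.8+2.1] = [11.700,23.200,17.900]
diag = √(21.4²+18.6²+10.1²) = √905.93 = 30.099

min=[-9.700,4.600,7.800] max=[11.700,23.200,17.900] diag=30.099


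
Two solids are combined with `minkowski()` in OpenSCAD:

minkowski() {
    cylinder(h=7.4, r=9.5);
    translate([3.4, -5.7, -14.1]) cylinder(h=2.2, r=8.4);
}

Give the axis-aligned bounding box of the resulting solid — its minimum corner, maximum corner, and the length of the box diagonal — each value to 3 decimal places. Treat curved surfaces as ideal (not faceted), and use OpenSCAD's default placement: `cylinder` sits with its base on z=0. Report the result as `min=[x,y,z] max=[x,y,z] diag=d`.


min=[-14.500,-23.600,-14.100] max=[21.300,12.200,-4.500] diag=51.531

A = translate([3.4, -5.7, -14.1]) cylinder(h=2.2, r=8.4) → bbox [-5,-14.1,-14.1] .. [11.8,2.7,-11.9]
B = cylinder(h=7.4, r=9.5) → bbox [-9.5,-9.5,0] .. [9.5,9.5,7.4]
lo = A.lo+B.lo = [-5-9.5, -14.1-9.5, -14.1+0] = [-14.500,-23.600,-14.100]
hi = A.hi+B.hi = [11.8+9.5, 2.7+9.5, -11.9+7.4] = [21.300,12.200,-4.500]
diag = √(35.8²+35.8²+9.6²) = √2655.44 = 51.531


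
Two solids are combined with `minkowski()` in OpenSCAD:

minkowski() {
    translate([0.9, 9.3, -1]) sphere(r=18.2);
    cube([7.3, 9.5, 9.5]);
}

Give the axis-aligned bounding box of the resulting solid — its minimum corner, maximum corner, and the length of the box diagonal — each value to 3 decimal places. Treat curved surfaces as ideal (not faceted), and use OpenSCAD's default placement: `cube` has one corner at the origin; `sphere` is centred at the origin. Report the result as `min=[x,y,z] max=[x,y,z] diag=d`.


min=[-17.300,-8.900,-19.200] max=[26.400,37.000,26.700] diag=78.252

A = translate([0.9, 9.3, -1]) sphere(r=18.2) → bbox [-17.3,-8.9,-19.2] .. [19.1,27.5,17.2]
B = cube([7.3, 9.5, 9.5]) → bbox [0,0,0] .. [7.3,9.5,9.5]
lo = A.lo+B.lo = [-17.3+0, -8.9+0, -19.2+0] = [-17.300,-8.900,-19.200]
hi = A.hi+B.hi = [19.1+7.3, 27.5+9.5, 17.2+9.5] = [26.400,37.000,26.700]
diag = √(43.7²+45.9²+45.9²) = √6123.31 = 78.252


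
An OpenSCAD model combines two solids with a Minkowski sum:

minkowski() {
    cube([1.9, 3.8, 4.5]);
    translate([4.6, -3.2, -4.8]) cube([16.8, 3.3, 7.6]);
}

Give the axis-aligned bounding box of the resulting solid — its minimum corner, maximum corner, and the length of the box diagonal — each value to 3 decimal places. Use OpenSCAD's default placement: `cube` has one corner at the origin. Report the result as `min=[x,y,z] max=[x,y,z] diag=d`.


A = translate([4.6, -3.2, -4.8]) cube([16.8, 3.3, 7.6]) → bbox [4.6,-3.2,-4.8] .. [21.4,0.1,2.8]
B = cube([1.9, 3.8, 4.5]) → bbox [0,0,0] .. [1.9,3.8,4.5]
lo = A.lo+B.lo = [4.6+0, -3.2+0, -4.8+0] = [4.600,-3.200,-4.800]
hi = A.hi+B.hi = [21.4+1.9, 0.1+3.8, 2.8+4.5] = [23.300,3.900,7.300]
diag = √(18.7²+7.1²+12.1²) = √546.51 = 23.378

min=[4.600,-3.200,-4.800] max=[23.300,3.900,7.300] diag=23.378
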